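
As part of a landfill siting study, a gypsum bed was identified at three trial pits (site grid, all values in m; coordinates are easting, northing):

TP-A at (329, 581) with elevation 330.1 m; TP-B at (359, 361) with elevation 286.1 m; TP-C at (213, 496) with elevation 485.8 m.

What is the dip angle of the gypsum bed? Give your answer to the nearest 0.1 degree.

Let the plane be z = a·easting + b·northing + c.
TP-B−TP-A: 30a − 220b = −44;  TP-C−TP-A: −116a − 85b = 155.7.
Solving gives a = −1.35354, b = 0.01543.
Gradient magnitude |∇z| = √(a² + b²) = √(1.83208 + 0.00024) = 1.35363.
True dip = arctan(1.35363) = 53.5°, dipping toward E (azimuth ≈ 091°).

53.5°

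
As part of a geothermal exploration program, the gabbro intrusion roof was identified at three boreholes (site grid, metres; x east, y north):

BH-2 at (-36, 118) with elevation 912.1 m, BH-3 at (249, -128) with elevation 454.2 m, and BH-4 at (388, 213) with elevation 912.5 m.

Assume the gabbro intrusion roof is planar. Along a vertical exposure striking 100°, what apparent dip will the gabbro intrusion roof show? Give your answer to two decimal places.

Two edge vectors: BH-2→BH-3 = (285, -246, -457.9), BH-2→BH-4 = (424, 95, 0.4).
Normal n = (BH-2→BH-3) × (BH-2→BH-4) = (43402.1, -194263.6, 131379).
So ∂z/∂x = −n_x/n_z = −0.33036 and ∂z/∂y = −n_y/n_z = 1.47865.
Unit vector along 100° is (sin 100°, cos 100°) = (0.9848, -0.1736).
Slope in that direction = a·(0.9848) + b·(-0.1736) = −0.58210.
Apparent dip = arctan|0.58210| = 30.20° (true dip is 56.6°, so apparent ≤ true as expected).

30.20°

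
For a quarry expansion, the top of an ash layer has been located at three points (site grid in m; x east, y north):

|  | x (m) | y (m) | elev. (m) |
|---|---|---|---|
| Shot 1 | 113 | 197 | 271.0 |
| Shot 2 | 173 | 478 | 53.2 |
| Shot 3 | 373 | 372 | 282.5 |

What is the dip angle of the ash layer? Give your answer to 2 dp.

Two edge vectors: Shot 1→Shot 2 = (60, 281, -217.8), Shot 1→Shot 3 = (260, 175, 11.5).
Normal n = (Shot 1→Shot 2) × (Shot 1→Shot 3) = (41346.5, -57318, -62560).
So ∂z/∂x = −n_x/n_z = 0.66091 and ∂z/∂y = −n_y/n_z = −0.91621.
Gradient magnitude |∇z| = √(a² + b²) = √(0.43680 + 0.83944) = 1.12971.
True dip = arctan(1.12971) = 48.49°, dipping toward NW (azimuth ≈ 324°).

48.49°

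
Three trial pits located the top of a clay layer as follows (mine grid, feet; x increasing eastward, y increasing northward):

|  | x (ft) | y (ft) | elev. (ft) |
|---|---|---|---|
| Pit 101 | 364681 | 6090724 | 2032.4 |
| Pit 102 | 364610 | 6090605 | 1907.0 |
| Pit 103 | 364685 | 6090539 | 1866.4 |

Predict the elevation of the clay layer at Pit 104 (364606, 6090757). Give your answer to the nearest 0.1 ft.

2043.2 ft

Let the plane be z = a·x + b·y + c.
Pit 102−Pit 101: −71a − 119b = −125.4;  Pit 103−Pit 101: 4a − 185b = −166.
Solving gives a = 0.253104107, b = 0.902769819.
Then c = 2032.4 − a·364681 − b·6090724 = −5588791.66.
At (364606, 6090757): z = 92283.3 + 5498551.6 − 5588791.66 = 2043.2 ft.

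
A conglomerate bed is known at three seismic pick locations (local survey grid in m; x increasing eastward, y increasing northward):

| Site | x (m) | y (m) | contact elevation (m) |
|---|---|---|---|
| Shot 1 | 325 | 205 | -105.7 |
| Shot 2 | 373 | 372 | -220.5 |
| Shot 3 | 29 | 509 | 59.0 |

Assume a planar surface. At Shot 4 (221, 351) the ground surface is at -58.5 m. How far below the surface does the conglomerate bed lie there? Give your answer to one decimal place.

Two edge vectors: Shot 1→Shot 2 = (48, 167, -114.8), Shot 1→Shot 3 = (-296, 304, 164.7).
Normal n = (Shot 1→Shot 2) × (Shot 1→Shot 3) = (62404.1, 26075.2, 64024).
So ∂z/∂x = −n_x/n_z = −0.97470 and ∂z/∂y = −n_y/n_z = −0.40727.
Intercept c from Shot 1: -105.7 + 316.78 + 83.49 = 294.57.
At (221, 351): z_contact = −215.41 − 142.95 + 294.57 = -63.79 m.
Depth below ground = -58.5 − (-63.79) = 5.3 m.

5.3 m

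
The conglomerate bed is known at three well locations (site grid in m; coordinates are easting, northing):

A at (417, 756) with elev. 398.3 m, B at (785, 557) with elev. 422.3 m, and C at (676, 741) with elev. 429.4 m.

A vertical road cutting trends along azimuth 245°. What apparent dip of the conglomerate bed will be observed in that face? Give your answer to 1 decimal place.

9.2°

Two edge vectors: A→B = (368, -199, 24), A→C = (259, -15, 31.1).
Normal n = (A→B) × (A→C) = (-5828.9, -5228.8, 46021).
So ∂z/∂easting = −n_x/n_z = 0.12666 and ∂z/∂northing = −n_y/n_z = 0.11362.
Unit vector along 245° is (sin 245°, cos 245°) = (-0.9063, -0.4226).
Slope in that direction = a·(-0.9063) + b·(-0.4226) = −0.16281.
Apparent dip = arctan|0.16281| = 9.2° (true dip is 9.7°, so apparent ≤ true as expected).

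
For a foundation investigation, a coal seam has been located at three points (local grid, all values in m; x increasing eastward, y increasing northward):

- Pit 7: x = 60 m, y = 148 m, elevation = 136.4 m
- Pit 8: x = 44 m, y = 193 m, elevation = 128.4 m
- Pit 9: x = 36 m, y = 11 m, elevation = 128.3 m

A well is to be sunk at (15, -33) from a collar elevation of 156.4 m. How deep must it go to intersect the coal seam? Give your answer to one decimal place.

36.6 m

Let the plane be z = a·x + b·y + c.
Pit 8−Pit 7: −16a + 45b = −8;  Pit 9−Pit 7: −24a − 137b = −8.1.
Solving gives a = 0.44636, b = −0.01907.
Then c = 136.4 − a·60 − b·148 = 112.44.
At (15, -33): z_contact = 6.70 + 0.63 + 112.44 = 119.77 m.
Depth below ground = 156.4 − 119.77 = 36.6 m.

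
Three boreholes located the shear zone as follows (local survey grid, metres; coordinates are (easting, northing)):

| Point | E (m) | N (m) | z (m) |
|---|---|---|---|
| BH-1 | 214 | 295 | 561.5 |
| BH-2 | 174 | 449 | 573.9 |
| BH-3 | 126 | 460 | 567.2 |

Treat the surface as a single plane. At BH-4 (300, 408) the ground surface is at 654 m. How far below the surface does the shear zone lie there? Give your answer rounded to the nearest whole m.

Let the plane be z = a·E + b·N + c.
BH-2−BH-1: −40a + 154b = 12.4;  BH-3−BH-1: −88a + 165b = 5.7.
Solving gives a = 0.16804, b = 0.12417.
Then c = 561.5 − a·214 − b·295 = 488.91.
At (300, 408): z_contact = 50.4 + 50.7 + 488.91 = 590.0 m.
Depth below ground = 654 − 590.0 = 64 m.

64 m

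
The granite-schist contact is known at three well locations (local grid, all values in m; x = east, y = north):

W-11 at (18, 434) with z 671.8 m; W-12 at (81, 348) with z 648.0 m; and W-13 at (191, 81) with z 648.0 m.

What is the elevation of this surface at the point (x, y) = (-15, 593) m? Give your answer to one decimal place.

Two edge vectors: W-11→W-12 = (63, -86, -23.8), W-11→W-13 = (173, -353, -23.8).
Normal n = (W-11→W-12) × (W-11→W-13) = (-6354.6, -2618, -7361).
So ∂z/∂x = −n_x/n_z = −0.86328 and ∂z/∂y = −n_y/n_z = −0.35566.
Intercept c from W-11: 671.8 + 15.54 + 154.36 = 841.69.
At (-15, 593): z = 12.9 − 210.9 + 841.69 = 643.7 m.

643.7 m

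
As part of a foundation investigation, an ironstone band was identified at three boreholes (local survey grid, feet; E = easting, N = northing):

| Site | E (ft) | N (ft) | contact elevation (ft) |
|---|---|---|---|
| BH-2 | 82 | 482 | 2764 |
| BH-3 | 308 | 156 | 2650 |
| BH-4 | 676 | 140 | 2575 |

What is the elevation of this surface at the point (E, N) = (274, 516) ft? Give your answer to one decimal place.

2734.0 ft

Let the plane be z = a·E + b·N + c.
BH-3−BH-2: 226a − 326b = −114;  BH-4−BH-2: 594a − 342b = −189.
Solving gives a = −0.19446, b = 0.21488.
Then c = 2764 − a·82 − b·482 = 2676.37.
At (274, 516): z = −53.3 + 110.9 + 2676.37 = 2734.0 ft.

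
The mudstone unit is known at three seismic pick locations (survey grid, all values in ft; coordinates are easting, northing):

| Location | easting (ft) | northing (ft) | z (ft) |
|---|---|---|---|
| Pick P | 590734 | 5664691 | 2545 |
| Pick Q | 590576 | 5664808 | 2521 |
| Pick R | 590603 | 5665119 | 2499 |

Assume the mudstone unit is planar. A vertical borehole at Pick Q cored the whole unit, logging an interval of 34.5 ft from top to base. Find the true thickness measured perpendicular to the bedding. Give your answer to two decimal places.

Let the plane be z = a·easting + b·northing + c.
Pick Q−Pick P: −158a + 117b = −24;  Pick R−Pick P: −131a + 428b = −46.
Solving gives a = 0.09350, b = −0.07886.
|∇z| = √(a²+b²) = 0.12232, so dip δ = arctan(0.12232) = 6.97°.
True thickness = vertical thickness × cos δ = 34.5 × cos 6.97° = 34.24 ft.

34.24 ft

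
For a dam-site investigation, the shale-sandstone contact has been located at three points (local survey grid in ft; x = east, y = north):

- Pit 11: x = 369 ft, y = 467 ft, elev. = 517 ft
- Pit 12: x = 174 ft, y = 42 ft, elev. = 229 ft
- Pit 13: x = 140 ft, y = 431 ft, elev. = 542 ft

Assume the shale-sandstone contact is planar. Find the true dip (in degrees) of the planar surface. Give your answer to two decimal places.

39.28°

Let the plane be z = a·x + b·y + c.
Pit 12−Pit 11: −195a − 425b = −288;  Pit 13−Pit 11: −229a − 36b = 25.
Solving gives a = −0.23247, b = 0.78431.
Gradient magnitude |∇z| = √(a² + b²) = √(0.05404 + 0.61514) = 0.81804.
True dip = arctan(0.81804) = 39.28°, dipping toward SSE (azimuth ≈ 163°).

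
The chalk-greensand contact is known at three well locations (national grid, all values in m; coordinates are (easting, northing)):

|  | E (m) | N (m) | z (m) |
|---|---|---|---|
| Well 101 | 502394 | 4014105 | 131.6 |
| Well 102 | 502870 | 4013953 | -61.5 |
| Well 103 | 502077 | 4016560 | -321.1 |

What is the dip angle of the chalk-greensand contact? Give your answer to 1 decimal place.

Two edge vectors: Well 101→Well 102 = (476, -152, -193.1), Well 101→Well 103 = (-317, 2455, -452.7).
Normal n = (Well 101→Well 102) × (Well 101→Well 103) = (542870.9, 276697.9, 1120396).
So ∂z/∂E = −n_x/n_z = −0.48453 and ∂z/∂N = −n_y/n_z = −0.24696.
Gradient magnitude |∇z| = √(a² + b²) = √(0.23477 + 0.06099) = 0.54384.
True dip = arctan(0.54384) = 28.5°, dipping toward ENE (azimuth ≈ 063°).

28.5°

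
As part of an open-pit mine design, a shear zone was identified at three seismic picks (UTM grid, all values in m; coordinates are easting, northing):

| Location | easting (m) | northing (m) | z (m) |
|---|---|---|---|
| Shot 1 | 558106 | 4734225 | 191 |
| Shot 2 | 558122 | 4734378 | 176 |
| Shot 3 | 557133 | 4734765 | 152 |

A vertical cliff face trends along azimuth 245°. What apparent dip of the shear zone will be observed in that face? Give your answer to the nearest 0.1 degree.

3.0°

Two edge vectors: Shot 1→Shot 2 = (16, 153, -15), Shot 1→Shot 3 = (-973, 540, -39).
Normal n = (Shot 1→Shot 2) × (Shot 1→Shot 3) = (2133, 15219, 157509).
So ∂z/∂easting = −n_x/n_z = −0.01354 and ∂z/∂northing = −n_y/n_z = −0.09662.
Unit vector along 245° is (sin 245°, cos 245°) = (-0.9063, -0.4226).
Slope in that direction = a·(-0.9063) + b·(-0.4226) = 0.05311.
Apparent dip = arctan|0.05311| = 3.0° (true dip is 5.6°, so apparent ≤ true as expected).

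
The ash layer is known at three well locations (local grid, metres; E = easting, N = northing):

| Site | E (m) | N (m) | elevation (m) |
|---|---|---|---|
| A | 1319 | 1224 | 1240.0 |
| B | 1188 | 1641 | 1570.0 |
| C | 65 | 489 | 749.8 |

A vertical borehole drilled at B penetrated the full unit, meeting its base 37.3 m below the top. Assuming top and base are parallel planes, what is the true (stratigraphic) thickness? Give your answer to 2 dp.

Two edge vectors: A→B = (-131, 417, 330), A→C = (-1254, -735, -490.2).
Normal n = (A→B) × (A→C) = (38136.6, -478036.2, 619203).
So ∂z/∂E = −n_x/n_z = −0.06159 and ∂z/∂N = −n_y/n_z = 0.77202.
|∇z| = √(a²+b²) = 0.77447, so dip δ = arctan(0.77447) = 37.76°.
True thickness = vertical thickness × cos δ = 37.3 × cos 37.76° = 29.49 m.

29.49 m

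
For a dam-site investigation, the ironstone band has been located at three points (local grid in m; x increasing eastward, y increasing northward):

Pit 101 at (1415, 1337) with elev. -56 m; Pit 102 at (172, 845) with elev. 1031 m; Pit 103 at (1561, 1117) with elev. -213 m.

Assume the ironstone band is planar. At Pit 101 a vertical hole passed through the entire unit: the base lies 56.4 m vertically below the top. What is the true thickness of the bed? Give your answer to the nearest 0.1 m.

Two edge vectors: Pit 101→Pit 102 = (-1243, -492, 1087), Pit 101→Pit 103 = (146, -220, -157).
Normal n = (Pit 101→Pit 102) × (Pit 101→Pit 103) = (316384, -36449, 345292).
So ∂z/∂x = −n_x/n_z = −0.91628 and ∂z/∂y = −n_y/n_z = 0.10556.
|∇z| = √(a²+b²) = 0.92234, so dip δ = arctan(0.92234) = 42.69°.
True thickness = vertical thickness × cos δ = 56.4 × cos 42.69° = 41.5 m.

41.5 m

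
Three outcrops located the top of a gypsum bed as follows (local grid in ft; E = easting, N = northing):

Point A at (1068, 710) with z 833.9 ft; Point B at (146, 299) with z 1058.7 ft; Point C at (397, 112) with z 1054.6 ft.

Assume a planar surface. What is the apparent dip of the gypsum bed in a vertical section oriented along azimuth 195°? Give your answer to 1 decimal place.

12.7°

Let the plane be z = a·E + b·N + c.
Point B−Point A: −922a − 411b = 224.8;  Point C−Point A: −671a − 598b = 220.7.
Solving gives a = −0.15866, b = −0.19104.
Unit vector along 195° is (sin 195°, cos 195°) = (-0.2588, -0.9659).
Slope in that direction = a·(-0.2588) + b·(-0.9659) = 0.22559.
Apparent dip = arctan|0.22559| = 12.7° (true dip is 13.9°, so apparent ≤ true as expected).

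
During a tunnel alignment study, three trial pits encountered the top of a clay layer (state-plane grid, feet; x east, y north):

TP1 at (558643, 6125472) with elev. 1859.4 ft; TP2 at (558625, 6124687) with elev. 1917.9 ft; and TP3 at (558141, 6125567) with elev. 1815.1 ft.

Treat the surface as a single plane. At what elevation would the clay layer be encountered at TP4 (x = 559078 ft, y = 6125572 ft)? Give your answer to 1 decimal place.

Two edge vectors: TP1→TP2 = (-18, -785, 58.5), TP1→TP3 = (-502, 95, -44.3).
Normal n = (TP1→TP2) × (TP1→TP3) = (29218, -30164.4, -395780).
So ∂z/∂x = −n_x/n_z = 0.073823842 and ∂z/∂y = −n_y/n_z = −0.076215069.
Intercept c from TP1: 1859.4 − 41241.17 + 466853.27 = 427471.50.
At (559078, 6125572): z = 41273.3 − 466860.9 + 427471.50 = 1883.9 ft.

1883.9 ft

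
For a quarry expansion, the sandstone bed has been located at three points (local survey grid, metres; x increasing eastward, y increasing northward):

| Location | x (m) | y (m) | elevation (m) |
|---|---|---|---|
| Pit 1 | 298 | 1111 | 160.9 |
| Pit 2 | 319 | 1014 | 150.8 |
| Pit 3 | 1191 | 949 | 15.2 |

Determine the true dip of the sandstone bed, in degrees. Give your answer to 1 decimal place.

Two edge vectors: Pit 1→Pit 2 = (21, -97, -10.1), Pit 1→Pit 3 = (893, -162, -145.7).
Normal n = (Pit 1→Pit 2) × (Pit 1→Pit 3) = (12496.7, -5959.6, 83219).
So ∂z/∂x = −n_x/n_z = −0.15017 and ∂z/∂y = −n_y/n_z = 0.07161.
Gradient magnitude |∇z| = √(a² + b²) = √(0.02255 + 0.00513) = 0.16637.
True dip = arctan(0.16637) = 9.4°, dipping toward ESE (azimuth ≈ 115°).

9.4°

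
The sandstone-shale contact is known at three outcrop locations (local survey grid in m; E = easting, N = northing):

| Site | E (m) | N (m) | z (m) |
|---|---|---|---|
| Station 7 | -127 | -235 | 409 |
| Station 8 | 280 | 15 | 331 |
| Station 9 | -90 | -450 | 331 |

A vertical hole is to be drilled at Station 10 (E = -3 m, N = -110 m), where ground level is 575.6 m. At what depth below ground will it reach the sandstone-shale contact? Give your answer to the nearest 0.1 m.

Two edge vectors: Station 7→Station 8 = (407, 250, -78), Station 7→Station 9 = (37, -215, -78).
Normal n = (Station 7→Station 8) × (Station 7→Station 9) = (-36270, 28860, -96755).
So ∂z/∂E = −n_x/n_z = −0.37486 and ∂z/∂N = −n_y/n_z = 0.29828.
Intercept c from Station 7: 409 − 47.61 + 70.10 = 431.49.
At (-3, -110): z_contact = 1.12 − 32.81 + 431.49 = 399.80 m.
Depth below ground = 575.6 − 399.80 = 175.8 m.

175.8 m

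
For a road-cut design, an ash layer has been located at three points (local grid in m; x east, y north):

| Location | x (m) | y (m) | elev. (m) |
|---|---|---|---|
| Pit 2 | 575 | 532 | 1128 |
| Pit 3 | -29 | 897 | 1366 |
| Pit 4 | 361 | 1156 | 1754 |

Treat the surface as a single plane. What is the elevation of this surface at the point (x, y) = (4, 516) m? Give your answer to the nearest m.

958 m

Let the plane be z = a·x + b·y + c.
Pit 3−Pit 2: −604a + 365b = 238;  Pit 4−Pit 2: −214a + 624b = 626.
Solving gives a = 0.26768, b = 1.09500.
Then c = 1128 − a·575 − b·532 = 391.54.
At (4, 516): z = 1.1 + 565.0 + 391.54 = 957.6 m.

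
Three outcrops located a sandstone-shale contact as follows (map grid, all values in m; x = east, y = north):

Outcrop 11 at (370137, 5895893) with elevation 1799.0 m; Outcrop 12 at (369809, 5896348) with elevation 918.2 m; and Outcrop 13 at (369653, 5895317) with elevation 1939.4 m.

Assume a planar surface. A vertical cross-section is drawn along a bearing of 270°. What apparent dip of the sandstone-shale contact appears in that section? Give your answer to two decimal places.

47.30°

Let the plane be z = a·x + b·y + c.
Outcrop 12−Outcrop 11: −328a + 455b = −880.8;  Outcrop 13−Outcrop 11: −484a − 576b = 140.4.
Solving gives a = 1.08386, b = −1.15449.
Unit vector along 270° is (sin 270°, cos 270°) = (-1.0000, -0.0000).
Slope in that direction = a·(-1.0000) + b·(-0.0000) = −1.08386.
Apparent dip = arctan|1.08386| = 47.30° (true dip is 57.7°, so apparent ≤ true as expected).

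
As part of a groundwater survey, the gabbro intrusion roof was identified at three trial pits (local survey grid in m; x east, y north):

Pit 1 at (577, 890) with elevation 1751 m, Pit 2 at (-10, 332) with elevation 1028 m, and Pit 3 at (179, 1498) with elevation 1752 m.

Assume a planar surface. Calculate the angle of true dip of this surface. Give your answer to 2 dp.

42.21°

Two edge vectors: Pit 1→Pit 2 = (-587, -558, -723), Pit 1→Pit 3 = (-398, 608, 1).
Normal n = (Pit 1→Pit 2) × (Pit 1→Pit 3) = (439026, 288341, -578980).
So ∂z/∂x = −n_x/n_z = 0.75827 and ∂z/∂y = −n_y/n_z = 0.49802.
Gradient magnitude |∇z| = √(a² + b²) = √(0.57498 + 0.24802) = 0.90719.
True dip = arctan(0.90719) = 42.21°, dipping toward WSW (azimuth ≈ 237°).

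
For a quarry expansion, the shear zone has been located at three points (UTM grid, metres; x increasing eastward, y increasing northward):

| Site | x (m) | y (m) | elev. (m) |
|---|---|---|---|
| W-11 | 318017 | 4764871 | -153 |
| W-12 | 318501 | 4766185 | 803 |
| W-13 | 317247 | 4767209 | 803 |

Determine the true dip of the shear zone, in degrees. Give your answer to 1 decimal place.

Let the plane be z = a·x + b·y + c.
W-12−W-11: 484a + 1314b = 956;  W-13−W-11: −770a + 2338b = 956.
Solving gives a = 0.45673, b = 0.55932.
Gradient magnitude |∇z| = √(a² + b²) = √(0.20860 + 0.31284) = 0.72211.
True dip = arctan(0.72211) = 35.8°, dipping toward SW (azimuth ≈ 219°).

35.8°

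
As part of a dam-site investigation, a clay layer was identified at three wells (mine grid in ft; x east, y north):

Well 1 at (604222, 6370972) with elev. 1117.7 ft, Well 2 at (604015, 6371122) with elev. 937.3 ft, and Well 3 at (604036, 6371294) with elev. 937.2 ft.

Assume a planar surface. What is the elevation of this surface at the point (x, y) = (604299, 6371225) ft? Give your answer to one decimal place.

1154.5 ft

Let the plane be z = a·x + b·y + c.
Well 2−Well 1: −207a + 150b = −180.4;  Well 3−Well 1: −186a + 322b = −180.5.
Solving gives a = 0.800273520, b = −0.098289209.
Then c = 1117.7 − a·604222 − b·6370972 = 143772.63.
At (604299, 6371225): z = 483604.5 − 626222.7 + 143772.63 = 1154.5 ft.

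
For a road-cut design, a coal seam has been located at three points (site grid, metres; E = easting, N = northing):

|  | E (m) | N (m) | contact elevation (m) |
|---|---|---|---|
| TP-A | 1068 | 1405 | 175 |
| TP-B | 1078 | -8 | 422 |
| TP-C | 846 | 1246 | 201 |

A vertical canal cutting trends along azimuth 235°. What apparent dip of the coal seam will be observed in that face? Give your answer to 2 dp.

Two edge vectors: TP-A→TP-B = (10, -1413, 247), TP-A→TP-C = (-222, -159, 26).
Normal n = (TP-A→TP-B) × (TP-A→TP-C) = (2535, -55094, -315276).
So ∂z/∂E = −n_x/n_z = 0.00804 and ∂z/∂N = −n_y/n_z = −0.17475.
Unit vector along 235° is (sin 235°, cos 235°) = (-0.8192, -0.5736).
Slope in that direction = a·(-0.8192) + b·(-0.5736) = 0.09365.
Apparent dip = arctan|0.09365| = 5.35° (true dip is 9.9°, so apparent ≤ true as expected).

5.35°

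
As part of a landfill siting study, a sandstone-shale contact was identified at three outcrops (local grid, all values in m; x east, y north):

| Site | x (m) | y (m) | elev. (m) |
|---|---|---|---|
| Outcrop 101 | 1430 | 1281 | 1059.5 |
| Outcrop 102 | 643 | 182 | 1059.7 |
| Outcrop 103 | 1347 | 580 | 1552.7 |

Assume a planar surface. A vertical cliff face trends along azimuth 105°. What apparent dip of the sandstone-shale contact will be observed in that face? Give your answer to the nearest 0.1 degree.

Two edge vectors: Outcrop 101→Outcrop 102 = (-787, -1099, 0.2), Outcrop 101→Outcrop 103 = (-83, -701, 493.2).
Normal n = (Outcrop 101→Outcrop 102) × (Outcrop 101→Outcrop 103) = (-541886.6, 388131.8, 460470).
So ∂z/∂x = −n_x/n_z = 1.17681 and ∂z/∂y = −n_y/n_z = −0.84290.
Unit vector along 105° is (sin 105°, cos 105°) = (0.9659, -0.2588).
Slope in that direction = a·(0.9659) + b·(-0.2588) = 1.35487.
Apparent dip = arctan|1.35487| = 53.6° (true dip is 55.4°, so apparent ≤ true as expected).

53.6°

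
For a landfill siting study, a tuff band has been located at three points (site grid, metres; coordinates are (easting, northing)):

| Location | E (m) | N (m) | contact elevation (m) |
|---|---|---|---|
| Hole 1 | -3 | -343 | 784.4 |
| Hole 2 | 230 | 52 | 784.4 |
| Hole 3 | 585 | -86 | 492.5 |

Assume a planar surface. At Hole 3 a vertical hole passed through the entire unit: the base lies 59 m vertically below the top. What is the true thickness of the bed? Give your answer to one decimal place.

46.6 m

Two edge vectors: Hole 1→Hole 2 = (233, 395, 0), Hole 1→Hole 3 = (588, 257, -291.9).
Normal n = (Hole 1→Hole 2) × (Hole 1→Hole 3) = (-115300.5, 68012.7, -172379).
So ∂z/∂E = −n_x/n_z = −0.66888 and ∂z/∂N = −n_y/n_z = 0.39455.
|∇z| = √(a²+b²) = 0.77658, so dip δ = arctan(0.77658) = 37.83°.
True thickness = vertical thickness × cos δ = 59 × cos 37.83° = 46.6 m.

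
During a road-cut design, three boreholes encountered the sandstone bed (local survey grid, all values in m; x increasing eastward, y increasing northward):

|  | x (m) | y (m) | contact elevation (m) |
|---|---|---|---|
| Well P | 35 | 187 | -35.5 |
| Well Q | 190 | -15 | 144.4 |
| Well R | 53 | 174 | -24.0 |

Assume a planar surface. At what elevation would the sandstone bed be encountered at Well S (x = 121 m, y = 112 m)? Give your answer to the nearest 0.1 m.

Two edge vectors: Well P→Well Q = (155, -202, 179.9), Well P→Well R = (18, -13, 11.5).
Normal n = (Well P→Well Q) × (Well P→Well R) = (15.7, 1455.7, 1621).
So ∂z/∂x = −n_x/n_z = −0.00969 and ∂z/∂y = −n_y/n_z = −0.89803.
Intercept c from Well P: -35.5 + 0.34 + 167.93 = 132.77.
At (121, 112): z = −1.2 − 100.6 + 132.77 = 31.0 m.

31.0 m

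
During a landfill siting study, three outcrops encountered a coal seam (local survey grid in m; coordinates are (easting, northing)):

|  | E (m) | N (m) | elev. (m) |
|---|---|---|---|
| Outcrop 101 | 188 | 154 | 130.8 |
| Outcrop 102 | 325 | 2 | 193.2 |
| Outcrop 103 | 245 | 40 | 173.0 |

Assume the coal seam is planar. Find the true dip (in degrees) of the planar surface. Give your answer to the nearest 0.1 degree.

18.5°

Two edge vectors: Outcrop 101→Outcrop 102 = (137, -152, 62.4), Outcrop 101→Outcrop 103 = (57, -114, 42.2).
Normal n = (Outcrop 101→Outcrop 102) × (Outcrop 101→Outcrop 103) = (699.2, -2224.6, -6954).
So ∂z/∂E = −n_x/n_z = 0.10055 and ∂z/∂N = −n_y/n_z = −0.31990.
Gradient magnitude |∇z| = √(a² + b²) = √(0.01011 + 0.10234) = 0.33533.
True dip = arctan(0.33533) = 18.5°, dipping toward NNW (azimuth ≈ 343°).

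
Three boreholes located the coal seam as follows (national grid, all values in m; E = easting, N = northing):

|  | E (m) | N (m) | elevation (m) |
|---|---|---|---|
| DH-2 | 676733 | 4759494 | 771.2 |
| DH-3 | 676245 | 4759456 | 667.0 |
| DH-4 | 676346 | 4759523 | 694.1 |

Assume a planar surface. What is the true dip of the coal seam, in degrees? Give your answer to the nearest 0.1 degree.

Let the plane be z = a·E + b·N + c.
DH-3−DH-2: −488a − 38b = −104.2;  DH-4−DH-2: −387a + 29b = −77.1.
Solving gives a = 0.20624, b = 0.09358.
Gradient magnitude |∇z| = √(a² + b²) = √(0.04253 + 0.00876) = 0.22648.
True dip = arctan(0.22648) = 12.8°, dipping toward WSW (azimuth ≈ 246°).

12.8°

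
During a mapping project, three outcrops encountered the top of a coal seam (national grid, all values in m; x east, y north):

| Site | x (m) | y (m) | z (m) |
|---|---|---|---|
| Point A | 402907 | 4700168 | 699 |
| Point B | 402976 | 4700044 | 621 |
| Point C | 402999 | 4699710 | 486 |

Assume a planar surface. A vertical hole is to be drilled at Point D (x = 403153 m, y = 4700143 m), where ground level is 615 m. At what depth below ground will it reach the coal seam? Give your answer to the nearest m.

Two edge vectors: Point A→Point B = (69, -124, -78), Point A→Point C = (92, -458, -213).
Normal n = (Point A→Point B) × (Point A→Point C) = (-9312, 7521, -20194).
So ∂z/∂x = −n_x/n_z = −0.46112707 and ∂z/∂y = −n_y/n_z = 0.37243736.
Intercept c from Point A: 699 + 185791.32 − 1750518.15 = −1564027.83.
At (403153, 4700143): z_contact = −185904.8 + 1750508.8 − 1564027.83 = 576.3 m.
Depth below ground = 615 − 576.3 = 39 m.

39 m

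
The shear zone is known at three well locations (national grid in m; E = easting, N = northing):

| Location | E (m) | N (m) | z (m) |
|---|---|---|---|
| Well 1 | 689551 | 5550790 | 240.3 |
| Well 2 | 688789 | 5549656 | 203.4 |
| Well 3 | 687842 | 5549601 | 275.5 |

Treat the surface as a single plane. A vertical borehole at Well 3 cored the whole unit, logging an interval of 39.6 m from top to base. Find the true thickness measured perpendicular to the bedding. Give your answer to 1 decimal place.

Let the plane be z = a·E + b·N + c.
Well 2−Well 1: −762a − 1134b = −36.9;  Well 3−Well 1: −1709a − 1189b = 35.2.
Solving gives a = −0.08119, b = 0.08710.
|∇z| = √(a²+b²) = 0.11907, so dip δ = arctan(0.11907) = 6.79°.
True thickness = vertical thickness × cos δ = 39.6 × cos 6.79° = 39.3 m.

39.3 m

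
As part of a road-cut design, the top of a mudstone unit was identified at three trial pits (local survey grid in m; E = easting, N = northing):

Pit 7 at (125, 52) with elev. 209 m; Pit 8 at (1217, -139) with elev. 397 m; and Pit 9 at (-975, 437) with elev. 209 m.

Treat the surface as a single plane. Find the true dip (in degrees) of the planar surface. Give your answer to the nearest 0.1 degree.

Let the plane be z = a·E + b·N + c.
Pit 8−Pit 7: 1092a − 191b = 188;  Pit 9−Pit 7: −1100a + 385b = 0.
Solving gives a = 0.34414, b = 0.98326.
Gradient magnitude |∇z| = √(a² + b²) = √(0.11843 + 0.96681) = 1.04175.
True dip = arctan(1.04175) = 46.2°, dipping toward SSW (azimuth ≈ 199°).

46.2°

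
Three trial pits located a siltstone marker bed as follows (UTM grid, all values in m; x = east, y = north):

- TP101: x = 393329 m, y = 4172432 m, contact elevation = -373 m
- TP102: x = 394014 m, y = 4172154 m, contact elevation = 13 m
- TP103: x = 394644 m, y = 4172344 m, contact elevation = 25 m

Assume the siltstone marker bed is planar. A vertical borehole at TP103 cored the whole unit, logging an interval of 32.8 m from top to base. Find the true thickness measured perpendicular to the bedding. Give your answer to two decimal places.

25.49 m

Let the plane be z = a·x + b·y + c.
TP102−TP101: 685a − 278b = 386;  TP103−TP101: 1315a − 88b = 398.
Solving gives a = 0.25116, b = −0.76963.
|∇z| = √(a²+b²) = 0.80957, so dip δ = arctan(0.80957) = 38.99°.
True thickness = vertical thickness × cos δ = 32.8 × cos 38.99° = 25.49 m.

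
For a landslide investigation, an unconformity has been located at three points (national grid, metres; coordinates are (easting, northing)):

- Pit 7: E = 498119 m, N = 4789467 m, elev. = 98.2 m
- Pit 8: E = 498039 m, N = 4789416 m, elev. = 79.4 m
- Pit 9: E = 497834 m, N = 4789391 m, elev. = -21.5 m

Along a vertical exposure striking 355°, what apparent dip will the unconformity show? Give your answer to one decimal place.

28.6°

Let the plane be z = a·E + b·N + c.
Pit 8−Pit 7: −80a − 51b = −18.8;  Pit 9−Pit 7: −285a − 76b = −119.7.
Solving gives a = 0.55303, b = −0.49888.
Unit vector along 355° is (sin 355°, cos 355°) = (-0.0872, 0.9962).
Slope in that direction = a·(-0.0872) + b·(0.9962) = −0.54518.
Apparent dip = arctan|0.54518| = 28.6° (true dip is 36.7°, so apparent ≤ true as expected).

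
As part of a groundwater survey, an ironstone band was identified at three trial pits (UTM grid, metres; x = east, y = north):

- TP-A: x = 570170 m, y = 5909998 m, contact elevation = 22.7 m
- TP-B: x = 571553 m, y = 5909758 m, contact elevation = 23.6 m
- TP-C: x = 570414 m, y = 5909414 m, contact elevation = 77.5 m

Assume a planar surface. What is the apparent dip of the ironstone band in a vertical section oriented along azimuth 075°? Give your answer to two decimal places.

Two edge vectors: TP-A→TP-B = (1383, -240, 0.9), TP-A→TP-C = (244, -584, 54.8).
Normal n = (TP-A→TP-B) × (TP-A→TP-C) = (-12626.4, -75568.8, -749112).
So ∂z/∂x = −n_x/n_z = −0.01686 and ∂z/∂y = −n_y/n_z = −0.10088.
Unit vector along 075° is (sin 75°, cos 75°) = (0.9659, 0.2588).
Slope in that direction = a·(0.9659) + b·(0.2588) = −0.04239.
Apparent dip = arctan|0.04239| = 2.43° (true dip is 5.8°, so apparent ≤ true as expected).

2.43°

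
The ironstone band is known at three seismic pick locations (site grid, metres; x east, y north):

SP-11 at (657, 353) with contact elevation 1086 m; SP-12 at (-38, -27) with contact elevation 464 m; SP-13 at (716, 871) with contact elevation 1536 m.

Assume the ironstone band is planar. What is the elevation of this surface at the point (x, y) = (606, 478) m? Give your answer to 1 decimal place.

1165.4 m

Let the plane be z = a·x + b·y + c.
SP-12−SP-11: −695a − 380b = −622;  SP-13−SP-11: 59a + 518b = 450.
Solving gives a = 0.44787, b = 0.81771.
Then c = 1086 − a·657 − b·353 = 503.10.
At (606, 478): z = 271.4 + 390.9 + 503.10 = 1165.4 m.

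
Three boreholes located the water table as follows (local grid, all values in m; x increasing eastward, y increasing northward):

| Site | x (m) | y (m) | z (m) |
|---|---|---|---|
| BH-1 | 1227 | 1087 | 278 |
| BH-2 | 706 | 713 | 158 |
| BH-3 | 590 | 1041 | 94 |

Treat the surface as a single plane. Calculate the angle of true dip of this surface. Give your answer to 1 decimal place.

17.2°

Two edge vectors: BH-1→BH-2 = (-521, -374, -120), BH-1→BH-3 = (-637, -46, -184).
Normal n = (BH-1→BH-2) × (BH-1→BH-3) = (63296, -19424, -214272).
So ∂z/∂x = −n_x/n_z = 0.29540 and ∂z/∂y = −n_y/n_z = −0.09065.
Gradient magnitude |∇z| = √(a² + b²) = √(0.08726 + 0.00822) = 0.30900.
True dip = arctan(0.30900) = 17.2°, dipping toward WNW (azimuth ≈ 287°).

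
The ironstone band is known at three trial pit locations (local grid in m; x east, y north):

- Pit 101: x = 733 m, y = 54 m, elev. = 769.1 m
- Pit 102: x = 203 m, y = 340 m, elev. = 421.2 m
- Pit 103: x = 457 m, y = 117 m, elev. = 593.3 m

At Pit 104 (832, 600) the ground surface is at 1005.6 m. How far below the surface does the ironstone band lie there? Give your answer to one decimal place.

209.0 m

Two edge vectors: Pit 101→Pit 102 = (-530, 286, -347.9), Pit 101→Pit 103 = (-276, 63, -175.8).
Normal n = (Pit 101→Pit 102) × (Pit 101→Pit 103) = (-28361.1, 2846.4, 45546).
So ∂z/∂x = −n_x/n_z = 0.62269 and ∂z/∂y = −n_y/n_z = −0.06250.
Intercept c from Pit 101: 769.1 − 456.43 + 3.37 = 316.04.
At (832, 600): z_contact = 518.08 − 37.50 + 316.04 = 796.62 m.
Depth below ground = 1005.6 − 796.62 = 209.0 m.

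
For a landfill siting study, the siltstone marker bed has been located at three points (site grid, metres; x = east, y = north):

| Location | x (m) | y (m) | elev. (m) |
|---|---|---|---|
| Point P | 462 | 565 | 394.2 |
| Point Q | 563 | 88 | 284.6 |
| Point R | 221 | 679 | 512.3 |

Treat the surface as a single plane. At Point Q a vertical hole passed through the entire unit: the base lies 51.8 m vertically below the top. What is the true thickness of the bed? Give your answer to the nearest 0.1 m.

47.3 m

Let the plane be z = a·x + b·y + c.
Point Q−Point P: 101a − 477b = −109.6;  Point R−Point P: −241a + 114b = 118.1.
Solving gives a = −0.42380, b = 0.14003.
|∇z| = √(a²+b²) = 0.44634, so dip δ = arctan(0.44634) = 24.05°.
True thickness = vertical thickness × cos δ = 51.8 × cos 24.05° = 47.3 m.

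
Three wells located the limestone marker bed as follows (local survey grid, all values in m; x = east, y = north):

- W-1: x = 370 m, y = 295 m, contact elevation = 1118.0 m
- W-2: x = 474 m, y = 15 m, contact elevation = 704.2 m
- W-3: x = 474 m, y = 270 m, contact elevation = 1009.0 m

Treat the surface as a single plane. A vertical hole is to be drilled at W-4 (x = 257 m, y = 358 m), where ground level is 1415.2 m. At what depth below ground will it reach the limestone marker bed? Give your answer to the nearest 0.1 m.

Two edge vectors: W-1→W-2 = (104, -280, -413.8), W-1→W-3 = (104, -25, -109).
Normal n = (W-1→W-2) × (W-1→W-3) = (20175, -31699.2, 26520).
So ∂z/∂x = −n_x/n_z = −0.76075 and ∂z/∂y = −n_y/n_z = 1.19529.
Intercept c from W-1: 1118 + 281.48 − 352.61 = 1046.86.
At (257, 358): z_contact = −195.51 + 427.92 + 1046.86 = 1279.27 m.
Depth below ground = 1415.2 − 1279.27 = 135.9 m.

135.9 m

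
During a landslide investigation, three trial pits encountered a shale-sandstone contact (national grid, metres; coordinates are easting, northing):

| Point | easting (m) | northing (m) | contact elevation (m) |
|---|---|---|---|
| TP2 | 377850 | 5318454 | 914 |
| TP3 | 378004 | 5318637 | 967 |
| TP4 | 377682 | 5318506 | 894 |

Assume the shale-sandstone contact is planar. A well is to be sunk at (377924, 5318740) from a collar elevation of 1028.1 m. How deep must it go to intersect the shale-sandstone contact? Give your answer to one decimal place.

58.9 m

Two edge vectors: TP2→TP3 = (154, 183, 53), TP2→TP4 = (-168, 52, -20).
Normal n = (TP2→TP3) × (TP2→TP4) = (-6416, -5824, 38752).
So ∂z/∂easting = −n_x/n_z = 0.165565648 and ∂z/∂northing = −n_y/n_z = 0.150289017.
Intercept c from TP2: 914 − 62558.98 − 799305.23 = −860950.21.
At (377924, 5318740): z_contact = 62571.23 + 799348.21 − 860950.21 = 969.23 m.
Depth below ground = 1028.1 − 969.23 = 58.9 m.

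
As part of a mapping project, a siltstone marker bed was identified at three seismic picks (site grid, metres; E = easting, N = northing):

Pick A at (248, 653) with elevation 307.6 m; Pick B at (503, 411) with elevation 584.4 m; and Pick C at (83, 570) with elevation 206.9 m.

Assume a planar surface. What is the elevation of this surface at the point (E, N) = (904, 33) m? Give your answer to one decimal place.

1018.8 m

Two edge vectors: Pick A→Pick B = (255, -242, 276.8), Pick A→Pick C = (-165, -83, -100.7).
Normal n = (Pick A→Pick B) × (Pick A→Pick C) = (47343.8, -19993.5, -61095).
So ∂z/∂E = −n_x/n_z = 0.77492 and ∂z/∂N = −n_y/n_z = −0.32725.
Intercept c from Pick A: 307.6 − 192.18 + 213.70 = 329.12.
At (904, 33): z = 700.5 − 10.8 + 329.12 = 1018.8 m.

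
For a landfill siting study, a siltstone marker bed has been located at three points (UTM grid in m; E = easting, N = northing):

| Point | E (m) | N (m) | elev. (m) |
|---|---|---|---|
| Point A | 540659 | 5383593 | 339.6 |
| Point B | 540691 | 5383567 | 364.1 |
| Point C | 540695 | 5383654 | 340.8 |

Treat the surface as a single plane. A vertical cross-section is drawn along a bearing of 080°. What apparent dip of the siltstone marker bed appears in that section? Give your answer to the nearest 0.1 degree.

Two edge vectors: Point A→Point B = (32, -26, 24.5), Point A→Point C = (36, 61, 1.2).
Normal n = (Point A→Point B) × (Point A→Point C) = (-1525.7, 843.6, 2888).
So ∂z/∂E = −n_x/n_z = 0.52829 and ∂z/∂N = −n_y/n_z = −0.29211.
Unit vector along 080° is (sin 80°, cos 80°) = (0.9848, 0.1736).
Slope in that direction = a·(0.9848) + b·(0.1736) = 0.46954.
Apparent dip = arctan|0.46954| = 25.2° (true dip is 31.1°, so apparent ≤ true as expected).

25.2°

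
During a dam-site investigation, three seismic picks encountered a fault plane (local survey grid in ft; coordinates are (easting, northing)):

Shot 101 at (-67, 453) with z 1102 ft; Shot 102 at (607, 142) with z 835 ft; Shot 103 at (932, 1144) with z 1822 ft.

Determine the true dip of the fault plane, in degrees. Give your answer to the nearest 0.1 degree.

Two edge vectors: Shot 101→Shot 102 = (674, -311, -267), Shot 101→Shot 103 = (999, 691, 720).
Normal n = (Shot 101→Shot 102) × (Shot 101→Shot 103) = (-39423, -752013, 776423).
So ∂z/∂E = −n_x/n_z = 0.05078 and ∂z/∂N = −n_y/n_z = 0.96856.
Gradient magnitude |∇z| = √(a² + b²) = √(0.00258 + 0.93811) = 0.96989.
True dip = arctan(0.96989) = 44.1°, dipping toward S (azimuth ≈ 183°).

44.1°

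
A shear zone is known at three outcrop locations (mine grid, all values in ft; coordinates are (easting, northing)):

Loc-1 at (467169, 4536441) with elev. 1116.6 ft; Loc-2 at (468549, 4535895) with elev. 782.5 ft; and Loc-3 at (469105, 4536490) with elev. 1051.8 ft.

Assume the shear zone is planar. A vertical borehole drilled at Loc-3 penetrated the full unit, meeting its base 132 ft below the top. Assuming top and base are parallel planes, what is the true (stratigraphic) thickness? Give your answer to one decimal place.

Two edge vectors: Loc-1→Loc-2 = (1380, -546, -334.1), Loc-1→Loc-3 = (1936, 49, -64.8).
Normal n = (Loc-1→Loc-2) × (Loc-1→Loc-3) = (51751.7, -557393.6, 1124676).
So ∂z/∂E = −n_x/n_z = −0.04601 and ∂z/∂N = −n_y/n_z = 0.49560.
|∇z| = √(a²+b²) = 0.49774, so dip δ = arctan(0.49774) = 26.46°.
True thickness = vertical thickness × cos δ = 132 × cos 26.46° = 118.2 ft.

118.2 ft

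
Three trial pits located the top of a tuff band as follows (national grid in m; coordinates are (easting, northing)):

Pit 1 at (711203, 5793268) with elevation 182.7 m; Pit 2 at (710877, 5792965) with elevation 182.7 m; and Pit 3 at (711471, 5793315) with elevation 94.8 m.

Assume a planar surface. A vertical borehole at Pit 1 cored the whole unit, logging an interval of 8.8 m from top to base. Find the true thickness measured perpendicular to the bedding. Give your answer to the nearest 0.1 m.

7.6 m

Two edge vectors: Pit 1→Pit 2 = (-326, -303, 0), Pit 1→Pit 3 = (268, 47, -87.9).
Normal n = (Pit 1→Pit 2) × (Pit 1→Pit 3) = (26633.7, -28655.4, 65882).
So ∂z/∂E = −n_x/n_z = −0.40426 and ∂z/∂N = −n_y/n_z = 0.43495.
|∇z| = √(a²+b²) = 0.59381, so dip δ = arctan(0.59381) = 30.70°.
True thickness = vertical thickness × cos δ = 8.8 × cos 30.70° = 7.6 m.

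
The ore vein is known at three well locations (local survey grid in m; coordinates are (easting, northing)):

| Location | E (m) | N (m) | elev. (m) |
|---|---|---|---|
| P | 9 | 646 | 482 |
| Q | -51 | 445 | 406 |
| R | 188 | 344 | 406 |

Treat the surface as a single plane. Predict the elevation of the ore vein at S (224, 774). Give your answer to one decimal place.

555.5 m

Two edge vectors: P→Q = (-60, -201, -76), P→R = (179, -302, -76).
Normal n = (P→Q) × (P→R) = (-7676, -18164, 54099).
So ∂z/∂E = −n_x/n_z = 0.14189 and ∂z/∂N = −n_y/n_z = 0.33575.
Intercept c from P: 482 − 1.28 − 216.90 = 263.83.
At (224, 774): z = 31.8 + 259.9 + 263.83 = 555.5 m.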